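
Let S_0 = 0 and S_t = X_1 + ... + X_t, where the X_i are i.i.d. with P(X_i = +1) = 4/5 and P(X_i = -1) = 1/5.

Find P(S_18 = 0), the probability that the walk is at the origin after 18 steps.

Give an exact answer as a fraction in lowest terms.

Answer: 2549088256/762939453125

Derivation:
To be at 0 after 18 steps: need exactly 9 steps of +1 and 9 of -1.
Number of such sequences: C(18,9) = 48620
Each has probability (4/5)^9 · (1/5)^9 = 262144/3814697265625
P = 48620 · 262144/3814697265625 = 2549088256/762939453125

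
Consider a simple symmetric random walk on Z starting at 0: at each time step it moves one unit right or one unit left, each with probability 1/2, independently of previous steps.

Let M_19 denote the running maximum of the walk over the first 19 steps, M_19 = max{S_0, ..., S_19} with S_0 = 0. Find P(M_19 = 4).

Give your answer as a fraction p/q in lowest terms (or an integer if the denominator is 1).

Answer: 12597/131072

Derivation:
Let M_19 = max(S_0,...,S_19). Use the reflection principle: for j ≥ 1, #{paths with M_19 ≥ j} = #{S_19 ≥ j} + #{S_19 ≥ j+1}.
By reflection, #{M_19 ≥ 4} = #{S_19 ≥ 4} + #{S_19 ≥ 5} = 94184 + 94184 = 188368.
#{M_19 ≥ 5} = #{S_19 ≥ 5} + #{S_19 ≥ 6} = 94184 + 43796 = 137980.
#{M_19 = 4} = 188368 - 137980 = 50388.
P(M_19 = 4) = 50388/524288 = 12597/131072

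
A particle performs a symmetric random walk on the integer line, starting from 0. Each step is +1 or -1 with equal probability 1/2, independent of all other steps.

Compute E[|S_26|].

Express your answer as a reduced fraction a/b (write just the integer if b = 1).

Answer: 16900975/4194304

Derivation:
S_26 takes values m ≡ 0 (mod 2) with |m| ≤ 26; P(S_26=m) = C(26,(26+m)/2)/2^26.
Total paths: 2^26 = 67108864
Distribution: P(S=-26)=1/67108864, P(S=-24)=26/67108864, P(S=-22)=325/67108864, P(S=-20)=2600/67108864, P(S=-18)=14950/67108864, P(S=-16)=65780/67108864, P(S=-14)=230230/67108864, P(S=-12)=657800/67108864, P(S=-10)=1562275/67108864, P(S=-8)=3124550/67108864, P(S=-6)=5311735/67108864, P(S=-4)=7726160/67108864, P(S=-2)=9657700/67108864, P(S=0)=10400600/67108864, P(S=2)=9657700/67108864, P(S=4)=7726160/67108864, P(S=6)=5311735/67108864, P(S=8)=3124550/67108864, P(S=10)=1562275/67108864, P(S=12)=657800/67108864, P(S=14)=230230/67108864, P(S=16)=65780/67108864, P(S=18)=14950/67108864, P(S=20)=2600/67108864, P(S=22)=325/67108864, P(S=24)=26/67108864, P(S=26)=1/67108864
E[|S_26|] = Σ_m |m|·P(S_26=m) = 270415600/67108864 = 16900975/4194304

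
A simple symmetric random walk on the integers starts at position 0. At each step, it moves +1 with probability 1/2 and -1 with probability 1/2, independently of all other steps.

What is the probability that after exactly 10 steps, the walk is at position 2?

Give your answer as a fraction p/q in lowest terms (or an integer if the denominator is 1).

To reach position 2 after 10 steps: need 6 steps of +1 and 4 of -1.
Favorable paths: C(10,6) = 210
Total paths: 2^10 = 1024
P = 210/1024 = 105/512

Answer: 105/512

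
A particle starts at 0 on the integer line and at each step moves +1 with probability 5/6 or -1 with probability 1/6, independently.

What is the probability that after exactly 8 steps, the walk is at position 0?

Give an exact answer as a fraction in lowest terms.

Answer: 21875/839808

Derivation:
To be at 0 after 8 steps: need exactly 4 steps of +1 and 4 of -1.
Number of such sequences: C(8,4) = 70
Each has probability (5/6)^4 · (1/6)^4 = 625/1679616
P = 70 · 625/1679616 = 21875/839808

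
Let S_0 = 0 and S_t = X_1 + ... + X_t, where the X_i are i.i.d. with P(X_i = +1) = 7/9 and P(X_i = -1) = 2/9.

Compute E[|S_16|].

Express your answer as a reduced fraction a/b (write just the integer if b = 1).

Answer: 5500142625209840/617673396283947

Derivation:
S_16 takes values m ≡ 0 (mod 2) with |m| ≤ 16; P(S_16=m) = C(16,(16+m)/2) · (7/9)^((16+m)/2) · (2/9)^((16-m)/2).
Distribution: P(S=-16)=65536/1853020188851841, P(S=-14)=3670016/1853020188851841, P(S=-12)=32112640/617673396283947, P(S=-10)=1573519360/1853020188851841, P(S=-8)=17898782720/1853020188851841, P(S=-6)=50116591616/617673396283947, P(S=-4)=964744388608/1853020188851841, P(S=-2)=4823721943040/1853020188851841, P(S=0)=2110378350080/205891132094649, P(S=2)=59090593802240/1853020188851841, P(S=4)=144771954815488/1853020188851841, P(S=6)=92127607609856/617673396283947, P(S=8)=403058283293120/1853020188851841, P(S=10)=434062766623360/1853020188851841, P(S=12)=108515691655840/617673396283947, P(S=14)=151921968318176/1853020188851841, P(S=16)=33232930569601/1853020188851841
E[|S_16|] = Σ_m |m|·P(S_16=m) = 5500142625209840/617673396283947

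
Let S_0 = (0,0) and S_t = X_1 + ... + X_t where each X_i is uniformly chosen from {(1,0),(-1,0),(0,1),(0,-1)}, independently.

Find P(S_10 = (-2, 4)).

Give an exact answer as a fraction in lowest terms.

Let h be the number of horizontal steps (so 10-h are vertical). To end at (-2,4) need (h-2)/2 right-steps and ((10-h)+4)/2 up-steps.
Sum over h with 2 ≤ h ≤ 6, h ≡ 0 (mod 2), 10-h ≡ 0 (mod 2):
h=2: C(10,2)·C(2,0)·C(8,6) = 45·1·28 = 1260
h=4: C(10,4)·C(4,1)·C(6,5) = 210·4·6 = 5040
h=6: C(10,6)·C(6,2)·C(4,4) = 210·15·1 = 3150
Total favorable: 9450
Total paths: 4^10 = 1048576
P = 9450/1048576 = 4725/524288

Answer: 4725/524288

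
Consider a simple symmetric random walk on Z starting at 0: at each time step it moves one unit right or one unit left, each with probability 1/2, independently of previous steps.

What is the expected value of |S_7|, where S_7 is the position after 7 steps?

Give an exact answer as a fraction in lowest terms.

S_7 takes values m ≡ 1 (mod 2) with |m| ≤ 7; P(S_7=m) = C(7,(7+m)/2)/2^7.
Total paths: 2^7 = 128
Distribution: P(S=-7)=1/128, P(S=-5)=7/128, P(S=-3)=21/128, P(S=-1)=35/128, P(S=1)=35/128, P(S=3)=21/128, P(S=5)=7/128, P(S=7)=1/128
E[|S_7|] = Σ_m |m|·P(S_7=m) = 280/128 = 35/16

Answer: 35/16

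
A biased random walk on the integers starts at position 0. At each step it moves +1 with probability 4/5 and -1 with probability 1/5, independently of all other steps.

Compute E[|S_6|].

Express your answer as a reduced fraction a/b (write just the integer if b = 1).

S_6 takes values m ≡ 0 (mod 2) with |m| ≤ 6; P(S_6=m) = C(6,(6+m)/2) · (4/5)^((6+m)/2) · (1/5)^((6-m)/2).
Distribution: P(S=-6)=1/15625, P(S=-4)=24/15625, P(S=-2)=48/3125, P(S=0)=256/3125, P(S=2)=768/3125, P(S=4)=6144/15625, P(S=6)=4096/15625
E[|S_6|] = Σ_m |m|·P(S_6=m) = 57414/15625

Answer: 57414/15625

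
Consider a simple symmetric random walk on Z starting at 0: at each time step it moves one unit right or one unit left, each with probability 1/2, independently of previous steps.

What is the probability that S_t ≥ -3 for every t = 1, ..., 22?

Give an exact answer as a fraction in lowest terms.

Answer: 156009/262144

Derivation:
Let f(t,s) = #length-t paths at position s with S_1..S_t all ≥ -3.
f(t,s) = f(t-1,s-1) + f(t-1,s+1) for s ≥ -3; f(t,s) = 0 for s < -3.
t=0: f(0,0)=1
t=1: f(1,-1)=1 f(1,1)=1
t=2: f(2,-2)=1 f(2,0)=2 f(2,2)=1
t=3: f(3,-3)=1 f(3,-1)=3 f(3,1)=3 f(3,3)=1
t=4: f(4,-2)=4 f(4,0)=6 f(4,2)=4 f(4,4)=1
t=5: f(5,-3)=4 f(5,-1)=10 f(5,1)=10 f(5,3)=5 f(5,5)=1
t=6: f(6,-2)=14 f(6,0)=20 f(6,2)=15 f(6,4)=6 f(6,6)=1
t=7: f(7,-3)=14 f(7,-1)=34 f(7,1)=35 f(7,3)=21 f(7,5)=7 f(7,7)=1
t=8: f(8,-2)=48 f(8,0)=69 f(8,2)=56 f(8,4)=28 f(8,6)=8 f(8,8)=1
t=9: f(9,-3)=48 f(9,-1)=117 f(9,1)=125 f(9,3)=84 f(9,5)=36 f(9,7)=9 f(9,9)=1
t=10: f(10,-2)=165 f(10,0)=242 f(10,2)=209 f(10,4)=120 f(10,6)=45 f(10,8)=10 f(10,10)=1
t=11: f(11,-3)=165 f(11,-1)=407 f(11,1)=451 f(11,3)=329 f(11,5)=165 f(11,7)=55 f(11,9)=11 f(11,11)=1
t=12: f(12,-2)=572 f(12,0)=858 f(12,2)=780 f(12,4)=494 f(12,6)=220 f(12,8)=66 f(12,10)=12 f(12,12)=1
t=13: f(13,-3)=572 f(13,-1)=1430 f(13,1)=1638 f(13,3)=1274 f(13,5)=714 f(13,7)=286 f(13,9)=78 f(13,11)=13 f(13,13)=1
t=14: f(14,-2)=2002 f(14,0)=3068 f(14,2)=2912 f(14,4)=1988 f(14,6)=1000 f(14,8)=364 f(14,10)=91 f(14,12)=14 f(14,14)=1
t=15: f(15,-3)=2002 f(15,-1)=5070 f(15,1)=5980 f(15,3)=4900 f(15,5)=2988 f(15,7)=1364 f(15,9)=455 f(15,11)=105 f(15,13)=15 f(15,15)=1
t=16: f(16,-2)=7072 f(16,0)=11050 f(16,2)=10880 f(16,4)=7888 f(16,6)=4352 f(16,8)=1819 f(16,10)=560 f(16,12)=120 f(16,14)=16 f(16,16)=1
t=17: f(17,-3)=7072 f(17,-1)=18122 f(17,1)=21930 f(17,3)=18768 f(17,5)=12240 f(17,7)=6171 f(17,9)=2379 f(17,11)=680 f(17,13)=136 f(17,15)=17 f(17,17)=1
t=18: f(18,-2)=25194 f(18,0)=40052 f(18,2)=40698 f(18,4)=31008 f(18,6)=18411 f(18,8)=8550 f(18,10)=3059 f(18,12)=816 f(18,14)=153 f(18,16)=18 f(18,18)=1
t=19: f(19,-3)=25194 f(19,-1)=65246 f(19,1)=80750 f(19,3)=71706 f(19,5)=49419 f(19,7)=26961 f(19,9)=11609 f(19,11)=3875 f(19,13)=969 f(19,15)=171 f(19,17)=19 f(19,19)=1
t=20: f(20,-2)=90440 f(20,0)=145996 f(20,2)=152456 f(20,4)=121125 f(20,6)=76380 f(20,8)=38570 f(20,10)=15484 f(20,12)=4844 f(20,14)=1140 f(20,16)=190 f(20,18)=20 f(20,20)=1
t=21: f(21,-3)=90440 f(21,-1)=236436 f(21,1)=298452 f(21,3)=273581 f(21,5)=197505 f(21,7)=114950 f(21,9)=54054 f(21,11)=20328 f(21,13)=5984 f(21,15)=1330 f(21,17)=210 f(21,19)=21 f(21,21)=1
t=22: f(22,-2)=326876 f(22,0)=534888 f(22,2)=572033 f(22,4)=471086 f(22,6)=312455 f(22,8)=169004 f(22,10)=74382 f(22,12)=26312 f(22,14)=7314 f(22,16)=1540 f(22,18)=231 f(22,20)=22 f(22,22)=1
Σ_s f(22,s) = 2496144
P = 2496144/4194304 = 156009/262144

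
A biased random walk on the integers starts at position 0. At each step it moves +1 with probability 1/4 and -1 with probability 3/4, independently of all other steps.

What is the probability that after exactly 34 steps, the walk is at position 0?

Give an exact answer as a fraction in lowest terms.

To be at 0 after 34 steps: need exactly 17 steps of +1 and 17 of -1.
Number of such sequences: C(34,17) = 2333606220
Each has probability (1/4)^17 · (3/4)^17 = 129140163/295147905179352825856
P = 2333606220 · 129140163/295147905179352825856 = 75340571907153465/73786976294838206464

Answer: 75340571907153465/73786976294838206464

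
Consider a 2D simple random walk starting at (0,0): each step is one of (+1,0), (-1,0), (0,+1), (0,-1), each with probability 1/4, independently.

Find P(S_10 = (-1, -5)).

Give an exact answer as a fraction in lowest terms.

Answer: 675/131072

Derivation:
Let h be the number of horizontal steps (so 10-h are vertical). To end at (-1,-5) need (h-1)/2 right-steps and ((10-h)-5)/2 up-steps.
Sum over h with 1 ≤ h ≤ 5, h ≡ 1 (mod 2), 10-h ≡ 1 (mod 2):
h=1: C(10,1)·C(1,0)·C(9,2) = 10·1·36 = 360
h=3: C(10,3)·C(3,1)·C(7,1) = 120·3·7 = 2520
h=5: C(10,5)·C(5,2)·C(5,0) = 252·10·1 = 2520
Total favorable: 5400
Total paths: 4^10 = 1048576
P = 5400/1048576 = 675/131072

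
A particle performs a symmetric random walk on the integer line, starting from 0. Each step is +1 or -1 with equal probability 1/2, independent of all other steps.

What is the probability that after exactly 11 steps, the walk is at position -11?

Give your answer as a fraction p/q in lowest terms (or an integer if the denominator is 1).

Answer: 1/2048

Derivation:
To reach position -11 after 11 steps: need 0 steps of +1 and 11 of -1.
Favorable paths: C(11,0) = 1
Total paths: 2^11 = 2048
P = 1/2048 = 1/2048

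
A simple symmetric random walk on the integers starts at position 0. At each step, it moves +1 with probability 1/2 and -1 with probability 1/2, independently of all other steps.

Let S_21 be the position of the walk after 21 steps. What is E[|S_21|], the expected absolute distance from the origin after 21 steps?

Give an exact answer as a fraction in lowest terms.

Answer: 969969/262144

Derivation:
S_21 takes values m ≡ 1 (mod 2) with |m| ≤ 21; P(S_21=m) = C(21,(21+m)/2)/2^21.
Total paths: 2^21 = 2097152
Distribution: P(S=-21)=1/2097152, P(S=-19)=21/2097152, P(S=-17)=210/2097152, P(S=-15)=1330/2097152, P(S=-13)=5985/2097152, P(S=-11)=20349/2097152, P(S=-9)=54264/2097152, P(S=-7)=116280/2097152, P(S=-5)=203490/2097152, P(S=-3)=293930/2097152, P(S=-1)=352716/2097152, P(S=1)=352716/2097152, P(S=3)=293930/2097152, P(S=5)=203490/2097152, P(S=7)=116280/2097152, P(S=9)=54264/2097152, P(S=11)=20349/2097152, P(S=13)=5985/2097152, P(S=15)=1330/2097152, P(S=17)=210/2097152, P(S=19)=21/2097152, P(S=21)=1/2097152
E[|S_21|] = Σ_m |m|·P(S_21=m) = 7759752/2097152 = 969969/262144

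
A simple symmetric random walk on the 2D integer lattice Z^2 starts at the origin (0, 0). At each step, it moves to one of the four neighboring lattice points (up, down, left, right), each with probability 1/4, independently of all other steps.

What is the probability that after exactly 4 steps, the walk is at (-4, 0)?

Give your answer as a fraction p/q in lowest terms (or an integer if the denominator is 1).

Answer: 1/256

Derivation:
Let h be the number of horizontal steps (so 4-h are vertical). To end at (-4,0) need (h-4)/2 right-steps and ((4-h)+0)/2 up-steps.
Sum over h with 4 ≤ h ≤ 4, h ≡ 0 (mod 2), 4-h ≡ 0 (mod 2):
h=4: C(4,4)·C(4,0)·C(0,0) = 1·1·1 = 1
Total favorable: 1
Total paths: 4^4 = 256
P = 1/256 = 1/256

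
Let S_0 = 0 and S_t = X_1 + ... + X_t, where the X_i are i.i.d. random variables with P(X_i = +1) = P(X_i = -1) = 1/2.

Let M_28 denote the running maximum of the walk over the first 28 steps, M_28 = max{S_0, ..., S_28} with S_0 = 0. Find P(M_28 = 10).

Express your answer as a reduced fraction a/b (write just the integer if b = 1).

Let M_28 = max(S_0,...,S_28). Use the reflection principle: for j ≥ 1, #{paths with M_28 ≥ j} = #{S_28 ≥ j} + #{S_28 ≥ j+1}.
By reflection, #{M_28 ≥ 10} = #{S_28 ≥ 10} + #{S_28 ≥ 11} = 11698223 + 4791323 = 16489546.
#{M_28 ≥ 11} = #{S_28 ≥ 11} + #{S_28 ≥ 12} = 4791323 + 4791323 = 9582646.
#{M_28 = 10} = 16489546 - 9582646 = 6906900.
P(M_28 = 10) = 6906900/268435456 = 1726725/67108864

Answer: 1726725/67108864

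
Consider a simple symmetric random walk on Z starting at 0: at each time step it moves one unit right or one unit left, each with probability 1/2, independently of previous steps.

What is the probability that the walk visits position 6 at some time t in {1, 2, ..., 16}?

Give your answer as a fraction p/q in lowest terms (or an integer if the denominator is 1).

Answer: 4701/32768

Derivation:
Count via complement. Let g(t,s) = #length-t paths at position s with S_1..S_t all ≠ 6.
g(t,s) = g(t-1,s-1) + g(t-1,s+1) for s ≠ 6; g(t,6) = 0.
t=0: g(0,0)=1
t=1: g(1,-1)=1 g(1,1)=1
t=2: g(2,-2)=1 g(2,0)=2 g(2,2)=1
t=3: g(3,-3)=1 g(3,-1)=3 g(3,1)=3 g(3,3)=1
t=4: g(4,-4)=1 g(4,-2)=4 g(4,0)=6 g(4,2)=4 g(4,4)=1
t=5: g(5,-5)=1 g(5,-3)=5 g(5,-1)=10 g(5,1)=10 g(5,3)=5 g(5,5)=1
t=6: g(6,-6)=1 g(6,-4)=6 g(6,-2)=15 g(6,0)=20 g(6,2)=15 g(6,4)=6
t=7: g(7,-7)=1 g(7,-5)=7 g(7,-3)=21 g(7,-1)=35 g(7,1)=35 g(7,3)=21 g(7,5)=6
t=8: g(8,-8)=1 g(8,-6)=8 g(8,-4)=28 g(8,-2)=56 g(8,0)=70 g(8,2)=56 g(8,4)=27
t=9: g(9,-9)=1 g(9,-7)=9 g(9,-5)=36 g(9,-3)=84 g(9,-1)=126 g(9,1)=126 g(9,3)=83 g(9,5)=27
t=10: g(10,-10)=1 g(10,-8)=10 g(10,-6)=45 g(10,-4)=120 g(10,-2)=210 g(10,0)=252 g(10,2)=209 g(10,4)=110
t=11: g(11,-11)=1 g(11,-9)=11 g(11,-7)=55 g(11,-5)=165 g(11,-3)=330 g(11,-1)=462 g(11,1)=461 g(11,3)=319 g(11,5)=110
t=12: g(12,-12)=1 g(12,-10)=12 g(12,-8)=66 g(12,-6)=220 g(12,-4)=495 g(12,-2)=792 g(12,0)=923 g(12,2)=780 g(12,4)=429
t=13: g(13,-13)=1 g(13,-11)=13 g(13,-9)=78 g(13,-7)=286 g(13,-5)=715 g(13,-3)=1287 g(13,-1)=1715 g(13,1)=1703 g(13,3)=1209 g(13,5)=429
t=14: g(14,-14)=1 g(14,-12)=14 g(14,-10)=91 g(14,-8)=364 g(14,-6)=1001 g(14,-4)=2002 g(14,-2)=3002 g(14,0)=3418 g(14,2)=2912 g(14,4)=1638
t=15: g(15,-15)=1 g(15,-13)=15 g(15,-11)=105 g(15,-9)=455 g(15,-7)=1365 g(15,-5)=3003 g(15,-3)=5004 g(15,-1)=6420 g(15,1)=6330 g(15,3)=4550 g(15,5)=1638
t=16: g(16,-16)=1 g(16,-14)=16 g(16,-12)=120 g(16,-10)=560 g(16,-8)=1820 g(16,-6)=4368 g(16,-4)=8007 g(16,-2)=11424 g(16,0)=12750 g(16,2)=10880 g(16,4)=6188
Paths never hitting 6: Σ_s g(16,s) = 56134
Paths hitting 6: 2^16 - 56134 = 9402
P = 9402/65536 = 4701/32768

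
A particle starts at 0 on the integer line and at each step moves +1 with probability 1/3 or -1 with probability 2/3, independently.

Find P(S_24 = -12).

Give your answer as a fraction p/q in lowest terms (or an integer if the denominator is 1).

To reach position -12 after 24 steps: need 6 steps of +1 and 18 steps of -1.
Number of such sequences: C(24,6) = 134596
Each has probability (1/3)^6 · (2/3)^18 = 262144/282429536481
P = 134596 · 262144/282429536481 = 35283533824/282429536481

Answer: 35283533824/282429536481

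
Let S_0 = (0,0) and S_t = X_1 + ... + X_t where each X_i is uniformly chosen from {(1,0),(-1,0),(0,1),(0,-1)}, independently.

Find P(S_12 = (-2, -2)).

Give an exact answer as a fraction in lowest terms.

Answer: 114345/4194304

Derivation:
Let h be the number of horizontal steps (so 12-h are vertical). To end at (-2,-2) need (h-2)/2 right-steps and ((12-h)-2)/2 up-steps.
Sum over h with 2 ≤ h ≤ 10, h ≡ 0 (mod 2), 12-h ≡ 0 (mod 2):
h=2: C(12,2)·C(2,0)·C(10,4) = 66·1·210 = 13860
h=4: C(12,4)·C(4,1)·C(8,3) = 495·4·56 = 110880
h=6: C(12,6)·C(6,2)·C(6,2) = 924·15·15 = 207900
h=8: C(12,8)·C(8,3)·C(4,1) = 495·56·4 = 110880
h=10: C(12,10)·C(10,4)·C(2,0) = 66·210·1 = 13860
Total favorable: 457380
Total paths: 4^12 = 16777216
P = 457380/16777216 = 114345/4194304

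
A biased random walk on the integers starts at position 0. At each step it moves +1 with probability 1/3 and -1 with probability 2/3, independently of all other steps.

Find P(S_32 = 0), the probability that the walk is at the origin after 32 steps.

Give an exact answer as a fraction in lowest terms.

Answer: 4376933826560/205891132094649

Derivation:
To be at 0 after 32 steps: need exactly 16 steps of +1 and 16 of -1.
Number of such sequences: C(32,16) = 601080390
Each has probability (1/3)^16 · (2/3)^16 = 65536/1853020188851841
P = 601080390 · 65536/1853020188851841 = 4376933826560/205891132094649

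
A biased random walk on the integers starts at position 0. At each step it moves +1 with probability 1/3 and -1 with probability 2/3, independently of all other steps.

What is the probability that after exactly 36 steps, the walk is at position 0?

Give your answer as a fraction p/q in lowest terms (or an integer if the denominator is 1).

To be at 0 after 36 steps: need exactly 18 steps of +1 and 18 of -1.
Number of such sequences: C(36,18) = 9075135300
Each has probability (1/3)^18 · (2/3)^18 = 262144/150094635296999121
P = 9075135300 · 262144/150094635296999121 = 792997422694400/50031545098999707

Answer: 792997422694400/50031545098999707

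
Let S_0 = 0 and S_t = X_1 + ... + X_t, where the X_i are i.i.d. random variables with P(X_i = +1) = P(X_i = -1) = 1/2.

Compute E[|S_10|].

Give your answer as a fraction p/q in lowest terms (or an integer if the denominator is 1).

Answer: 315/128

Derivation:
S_10 takes values m ≡ 0 (mod 2) with |m| ≤ 10; P(S_10=m) = C(10,(10+m)/2)/2^10.
Total paths: 2^10 = 1024
Distribution: P(S=-10)=1/1024, P(S=-8)=10/1024, P(S=-6)=45/1024, P(S=-4)=120/1024, P(S=-2)=210/1024, P(S=0)=252/1024, P(S=2)=210/1024, P(S=4)=120/1024, P(S=6)=45/1024, P(S=8)=10/1024, P(S=10)=1/1024
E[|S_10|] = Σ_m |m|·P(S_10=m) = 2520/1024 = 315/128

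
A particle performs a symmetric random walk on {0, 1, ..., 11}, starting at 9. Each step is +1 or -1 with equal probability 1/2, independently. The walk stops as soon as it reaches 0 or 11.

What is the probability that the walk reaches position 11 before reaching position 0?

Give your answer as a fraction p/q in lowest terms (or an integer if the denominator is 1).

Symmetric walk (p = 1/2): the harmonic-function argument gives P(hit 11 before 0 | start at 9) = a/N.
P = 9/11 = 9/11

Answer: 9/11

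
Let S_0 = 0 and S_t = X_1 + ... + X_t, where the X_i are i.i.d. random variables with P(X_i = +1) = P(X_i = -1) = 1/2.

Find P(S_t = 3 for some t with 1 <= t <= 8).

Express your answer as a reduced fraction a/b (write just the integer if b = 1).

Count via complement. Let g(t,s) = #length-t paths at position s with S_1..S_t all ≠ 3.
g(t,s) = g(t-1,s-1) + g(t-1,s+1) for s ≠ 3; g(t,3) = 0.
t=0: g(0,0)=1
t=1: g(1,-1)=1 g(1,1)=1
t=2: g(2,-2)=1 g(2,0)=2 g(2,2)=1
t=3: g(3,-3)=1 g(3,-1)=3 g(3,1)=3
t=4: g(4,-4)=1 g(4,-2)=4 g(4,0)=6 g(4,2)=3
t=5: g(5,-5)=1 g(5,-3)=5 g(5,-1)=10 g(5,1)=9
t=6: g(6,-6)=1 g(6,-4)=6 g(6,-2)=15 g(6,0)=19 g(6,2)=9
t=7: g(7,-7)=1 g(7,-5)=7 g(7,-3)=21 g(7,-1)=34 g(7,1)=28
t=8: g(8,-8)=1 g(8,-6)=8 g(8,-4)=28 g(8,-2)=55 g(8,0)=62 g(8,2)=28
Paths never hitting 3: Σ_s g(8,s) = 182
Paths hitting 3: 2^8 - 182 = 74
P = 74/256 = 37/128

Answer: 37/128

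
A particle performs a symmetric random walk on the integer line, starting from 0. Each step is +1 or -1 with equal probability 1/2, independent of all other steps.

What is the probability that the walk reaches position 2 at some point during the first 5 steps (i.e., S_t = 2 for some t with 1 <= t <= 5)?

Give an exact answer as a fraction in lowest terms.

Answer: 3/8

Derivation:
Count via complement. Let g(t,s) = #length-t paths at position s with S_1..S_t all ≠ 2.
g(t,s) = g(t-1,s-1) + g(t-1,s+1) for s ≠ 2; g(t,2) = 0.
t=0: g(0,0)=1
t=1: g(1,-1)=1 g(1,1)=1
t=2: g(2,-2)=1 g(2,0)=2
t=3: g(3,-3)=1 g(3,-1)=3 g(3,1)=2
t=4: g(4,-4)=1 g(4,-2)=4 g(4,0)=5
t=5: g(5,-5)=1 g(5,-3)=5 g(5,-1)=9 g(5,1)=5
Paths never hitting 2: Σ_s g(5,s) = 20
Paths hitting 2: 2^5 - 20 = 12
P = 12/32 = 3/8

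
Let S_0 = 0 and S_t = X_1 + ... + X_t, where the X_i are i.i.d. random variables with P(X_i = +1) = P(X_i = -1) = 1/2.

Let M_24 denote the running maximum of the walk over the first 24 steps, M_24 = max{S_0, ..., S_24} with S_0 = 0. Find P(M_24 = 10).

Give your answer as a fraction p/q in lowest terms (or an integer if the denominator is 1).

Let M_24 = max(S_0,...,S_24). Use the reflection principle: for j ≥ 1, #{paths with M_24 ≥ j} = #{S_24 ≥ j} + #{S_24 ≥ j+1}.
By reflection, #{M_24 ≥ 10} = #{S_24 ≥ 10} + #{S_24 ≥ 11} = 536155 + 190051 = 726206.
#{M_24 ≥ 11} = #{S_24 ≥ 11} + #{S_24 ≥ 12} = 190051 + 190051 = 380102.
#{M_24 = 10} = 726206 - 380102 = 346104.
P(M_24 = 10) = 346104/16777216 = 43263/2097152

Answer: 43263/2097152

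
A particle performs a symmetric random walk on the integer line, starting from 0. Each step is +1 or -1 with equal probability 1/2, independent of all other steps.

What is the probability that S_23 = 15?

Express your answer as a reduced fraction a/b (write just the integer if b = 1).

Answer: 8855/8388608

Derivation:
To reach position 15 after 23 steps: need 19 steps of +1 and 4 of -1.
Favorable paths: C(23,19) = 8855
Total paths: 2^23 = 8388608
P = 8855/8388608 = 8855/8388608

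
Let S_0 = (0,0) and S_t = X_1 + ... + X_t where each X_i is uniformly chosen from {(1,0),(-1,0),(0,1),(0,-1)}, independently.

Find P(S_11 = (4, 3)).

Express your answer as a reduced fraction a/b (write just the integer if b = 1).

Answer: 12705/2097152

Derivation:
Let h be the number of horizontal steps (so 11-h are vertical). To end at (4,3) need (h+4)/2 right-steps and ((11-h)+3)/2 up-steps.
Sum over h with 4 ≤ h ≤ 8, h ≡ 0 (mod 2), 11-h ≡ 1 (mod 2):
h=4: C(11,4)·C(4,4)·C(7,5) = 330·1·21 = 6930
h=6: C(11,6)·C(6,5)·C(5,4) = 462·6·5 = 13860
h=8: C(11,8)·C(8,6)·C(3,3) = 165·28·1 = 4620
Total favorable: 25410
Total paths: 4^11 = 4194304
P = 25410/4194304 = 12705/2097152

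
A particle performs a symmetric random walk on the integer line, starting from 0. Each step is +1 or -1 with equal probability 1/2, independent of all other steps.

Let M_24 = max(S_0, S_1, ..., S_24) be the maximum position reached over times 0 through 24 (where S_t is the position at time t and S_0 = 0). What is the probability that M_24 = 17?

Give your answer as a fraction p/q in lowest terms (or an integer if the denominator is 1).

Let M_24 = max(S_0,...,S_24). Use the reflection principle: for j ≥ 1, #{paths with M_24 ≥ j} = #{S_24 ≥ j} + #{S_24 ≥ j+1}.
By reflection, #{M_24 ≥ 17} = #{S_24 ≥ 17} + #{S_24 ≥ 18} = 2325 + 2325 = 4650.
#{M_24 ≥ 18} = #{S_24 ≥ 18} + #{S_24 ≥ 19} = 2325 + 301 = 2626.
#{M_24 = 17} = 4650 - 2626 = 2024.
P(M_24 = 17) = 2024/16777216 = 253/2097152

Answer: 253/2097152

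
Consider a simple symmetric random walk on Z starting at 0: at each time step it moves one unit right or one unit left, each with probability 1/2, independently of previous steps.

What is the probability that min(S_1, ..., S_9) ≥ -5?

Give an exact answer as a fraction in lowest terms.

Answer: 123/128

Derivation:
Let f(t,s) = #length-t paths at position s with S_1..S_t all ≥ -5.
f(t,s) = f(t-1,s-1) + f(t-1,s+1) for s ≥ -5; f(t,s) = 0 for s < -5.
t=0: f(0,0)=1
t=1: f(1,-1)=1 f(1,1)=1
t=2: f(2,-2)=1 f(2,0)=2 f(2,2)=1
t=3: f(3,-3)=1 f(3,-1)=3 f(3,1)=3 f(3,3)=1
t=4: f(4,-4)=1 f(4,-2)=4 f(4,0)=6 f(4,2)=4 f(4,4)=1
t=5: f(5,-5)=1 f(5,-3)=5 f(5,-1)=10 f(5,1)=10 f(5,3)=5 f(5,5)=1
t=6: f(6,-4)=6 f(6,-2)=15 f(6,0)=20 f(6,2)=15 f(6,4)=6 f(6,6)=1
t=7: f(7,-5)=6 f(7,-3)=21 f(7,-1)=35 f(7,1)=35 f(7,3)=21 f(7,5)=7 f(7,7)=1
t=8: f(8,-4)=27 f(8,-2)=56 f(8,0)=70 f(8,2)=56 f(8,4)=28 f(8,6)=8 f(8,8)=1
t=9: f(9,-5)=27 f(9,-3)=83 f(9,-1)=126 f(9,1)=126 f(9,3)=84 f(9,5)=36 f(9,7)=9 f(9,9)=1
Σ_s f(9,s) = 492
P = 492/512 = 123/128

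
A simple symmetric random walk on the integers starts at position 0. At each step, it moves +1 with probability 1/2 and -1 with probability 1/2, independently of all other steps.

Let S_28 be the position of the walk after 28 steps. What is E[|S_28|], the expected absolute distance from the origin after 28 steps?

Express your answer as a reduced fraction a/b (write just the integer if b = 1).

S_28 takes values m ≡ 0 (mod 2) with |m| ≤ 28; P(S_28=m) = C(28,(28+m)/2)/2^28.
Total paths: 2^28 = 268435456
Distribution: P(S=-28)=1/268435456, P(S=-26)=28/268435456, P(S=-24)=378/268435456, P(S=-22)=3276/268435456, P(S=-20)=20475/268435456, P(S=-18)=98280/268435456, P(S=-16)=376740/268435456, P(S=-14)=1184040/268435456, P(S=-12)=3108105/268435456, P(S=-10)=6906900/268435456, P(S=-8)=13123110/268435456, P(S=-6)=21474180/268435456, P(S=-4)=30421755/268435456, P(S=-2)=37442160/268435456, P(S=0)=40116600/268435456, P(S=2)=37442160/268435456, P(S=4)=30421755/268435456, P(S=6)=21474180/268435456, P(S=8)=13123110/268435456, P(S=10)=6906900/268435456, P(S=12)=3108105/268435456, P(S=14)=1184040/268435456, P(S=16)=376740/268435456, P(S=18)=98280/268435456, P(S=20)=20475/268435456, P(S=22)=3276/268435456, P(S=24)=378/268435456, P(S=26)=28/268435456, P(S=28)=1/268435456
E[|S_28|] = Σ_m |m|·P(S_28=m) = 1123264800/268435456 = 35102025/8388608

Answer: 35102025/8388608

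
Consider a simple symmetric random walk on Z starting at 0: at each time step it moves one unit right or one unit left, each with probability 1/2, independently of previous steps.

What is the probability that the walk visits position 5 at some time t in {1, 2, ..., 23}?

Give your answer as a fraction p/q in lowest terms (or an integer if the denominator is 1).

Answer: 1289565/4194304

Derivation:
Count via complement. Let g(t,s) = #length-t paths at position s with S_1..S_t all ≠ 5.
g(t,s) = g(t-1,s-1) + g(t-1,s+1) for s ≠ 5; g(t,5) = 0.
t=0: g(0,0)=1
t=1: g(1,-1)=1 g(1,1)=1
t=2: g(2,-2)=1 g(2,0)=2 g(2,2)=1
t=3: g(3,-3)=1 g(3,-1)=3 g(3,1)=3 g(3,3)=1
t=4: g(4,-4)=1 g(4,-2)=4 g(4,0)=6 g(4,2)=4 g(4,4)=1
t=5: g(5,-5)=1 g(5,-3)=5 g(5,-1)=10 g(5,1)=10 g(5,3)=5
t=6: g(6,-6)=1 g(6,-4)=6 g(6,-2)=15 g(6,0)=20 g(6,2)=15 g(6,4)=5
t=7: g(7,-7)=1 g(7,-5)=7 g(7,-3)=21 g(7,-1)=35 g(7,1)=35 g(7,3)=20
t=8: g(8,-8)=1 g(8,-6)=8 g(8,-4)=28 g(8,-2)=56 g(8,0)=70 g(8,2)=55 g(8,4)=20
t=9: g(9,-9)=1 g(9,-7)=9 g(9,-5)=36 g(9,-3)=84 g(9,-1)=126 g(9,1)=125 g(9,3)=75
t=10: g(10,-10)=1 g(10,-8)=10 g(10,-6)=45 g(10,-4)=120 g(10,-2)=210 g(10,0)=251 g(10,2)=200 g(10,4)=75
t=11: g(11,-11)=1 g(11,-9)=11 g(11,-7)=55 g(11,-5)=165 g(11,-3)=330 g(11,-1)=461 g(11,1)=451 g(11,3)=275
t=12: g(12,-12)=1 g(12,-10)=12 g(12,-8)=66 g(12,-6)=220 g(12,-4)=495 g(12,-2)=791 g(12,0)=912 g(12,2)=726 g(12,4)=275
t=13: g(13,-13)=1 g(13,-11)=13 g(13,-9)=78 g(13,-7)=286 g(13,-5)=715 g(13,-3)=1286 g(13,-1)=1703 g(13,1)=1638 g(13,3)=1001
t=14: g(14,-14)=1 g(14,-12)=14 g(14,-10)=91 g(14,-8)=364 g(14,-6)=1001 g(14,-4)=2001 g(14,-2)=2989 g(14,0)=3341 g(14,2)=2639 g(14,4)=1001
t=15: g(15,-15)=1 g(15,-13)=15 g(15,-11)=105 g(15,-9)=455 g(15,-7)=1365 g(15,-5)=3002 g(15,-3)=4990 g(15,-1)=6330 g(15,1)=5980 g(15,3)=3640
t=16: g(16,-16)=1 g(16,-14)=16 g(16,-12)=120 g(16,-10)=560 g(16,-8)=1820 g(16,-6)=4367 g(16,-4)=7992 g(16,-2)=11320 g(16,0)=12310 g(16,2)=9620 g(16,4)=3640
t=17: g(17,-17)=1 g(17,-15)=17 g(17,-13)=136 g(17,-11)=680 g(17,-9)=2380 g(17,-7)=6187 g(17,-5)=12359 g(17,-3)=19312 g(17,-1)=23630 g(17,1)=21930 g(17,3)=13260
t=18: g(18,-18)=1 g(18,-16)=18 g(18,-14)=153 g(18,-12)=816 g(18,-10)=3060 g(18,-8)=8567 g(18,-6)=18546 g(18,-4)=31671 g(18,-2)=42942 g(18,0)=45560 g(18,2)=35190 g(18,4)=13260
t=19: g(19,-19)=1 g(19,-17)=19 g(19,-15)=171 g(19,-13)=969 g(19,-11)=3876 g(19,-9)=11627 g(19,-7)=27113 g(19,-5)=50217 g(19,-3)=74613 g(19,-1)=88502 g(19,1)=80750 g(19,3)=48450
t=20: g(20,-20)=1 g(20,-18)=20 g(20,-16)=190 g(20,-14)=1140 g(20,-12)=4845 g(20,-10)=15503 g(20,-8)=38740 g(20,-6)=77330 g(20,-4)=124830 g(20,-2)=163115 g(20,0)=169252 g(20,2)=129200 g(20,4)=48450
t=21: g(21,-21)=1 g(21,-19)=21 g(21,-17)=210 g(21,-15)=1330 g(21,-13)=5985 g(21,-11)=20348 g(21,-9)=54243 g(21,-7)=116070 g(21,-5)=202160 g(21,-3)=287945 g(21,-1)=332367 g(21,1)=298452 g(21,3)=177650
t=22: g(22,-22)=1 g(22,-20)=22 g(22,-18)=231 g(22,-16)=1540 g(22,-14)=7315 g(22,-12)=26333 g(22,-10)=74591 g(22,-8)=170313 g(22,-6)=318230 g(22,-4)=490105 g(22,-2)=620312 g(22,0)=630819 g(22,2)=476102 g(22,4)=177650
t=23: g(23,-23)=1 g(23,-21)=23 g(23,-19)=253 g(23,-17)=1771 g(23,-15)=8855 g(23,-13)=33648 g(23,-11)=100924 g(23,-9)=244904 g(23,-7)=488543 g(23,-5)=808335 g(23,-3)=1110417 g(23,-1)=1251131 g(23,1)=1106921 g(23,3)=653752
Paths never hitting 5: Σ_s g(23,s) = 5809478
Paths hitting 5: 2^23 - 5809478 = 2579130
P = 2579130/8388608 = 1289565/4194304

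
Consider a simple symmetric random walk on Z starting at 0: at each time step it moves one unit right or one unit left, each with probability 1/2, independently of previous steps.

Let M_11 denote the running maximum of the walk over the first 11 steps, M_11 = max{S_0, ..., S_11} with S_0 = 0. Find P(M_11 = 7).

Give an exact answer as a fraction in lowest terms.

Let M_11 = max(S_0,...,S_11). Use the reflection principle: for j ≥ 1, #{paths with M_11 ≥ j} = #{S_11 ≥ j} + #{S_11 ≥ j+1}.
By reflection, #{M_11 ≥ 7} = #{S_11 ≥ 7} + #{S_11 ≥ 8} = 67 + 12 = 79.
#{M_11 ≥ 8} = #{S_11 ≥ 8} + #{S_11 ≥ 9} = 12 + 12 = 24.
#{M_11 = 7} = 79 - 24 = 55.
P(M_11 = 7) = 55/2048 = 55/2048

Answer: 55/2048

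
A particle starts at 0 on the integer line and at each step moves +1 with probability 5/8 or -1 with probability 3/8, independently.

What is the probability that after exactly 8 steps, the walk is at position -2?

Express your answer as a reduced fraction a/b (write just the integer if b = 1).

To reach position -2 after 8 steps: need 3 steps of +1 and 5 steps of -1.
Number of such sequences: C(8,3) = 56
Each has probability (5/8)^3 · (3/8)^5 = 30375/16777216
P = 56 · 30375/16777216 = 212625/2097152

Answer: 212625/2097152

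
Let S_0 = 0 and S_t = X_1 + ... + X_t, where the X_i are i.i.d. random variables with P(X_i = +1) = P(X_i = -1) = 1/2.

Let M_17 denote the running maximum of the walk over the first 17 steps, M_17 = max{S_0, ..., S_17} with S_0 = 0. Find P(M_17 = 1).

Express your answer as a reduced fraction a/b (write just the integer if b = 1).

Let M_17 = max(S_0,...,S_17). Use the reflection principle: for j ≥ 1, #{paths with M_17 ≥ j} = #{S_17 ≥ j} + #{S_17 ≥ j+1}.
By reflection, #{M_17 ≥ 1} = #{S_17 ≥ 1} + #{S_17 ≥ 2} = 65536 + 41226 = 106762.
#{M_17 ≥ 2} = #{S_17 ≥ 2} + #{S_17 ≥ 3} = 41226 + 41226 = 82452.
#{M_17 = 1} = 106762 - 82452 = 24310.
P(M_17 = 1) = 24310/131072 = 12155/65536

Answer: 12155/65536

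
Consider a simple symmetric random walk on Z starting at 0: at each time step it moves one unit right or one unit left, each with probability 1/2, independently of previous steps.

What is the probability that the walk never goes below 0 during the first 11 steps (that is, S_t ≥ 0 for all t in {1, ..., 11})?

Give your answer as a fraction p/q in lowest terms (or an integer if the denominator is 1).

Answer: 231/1024

Derivation:
Let f(t,s) = #length-t paths at position s with S_1..S_t all ≥ 0.
f(t,s) = f(t-1,s-1) + f(t-1,s+1) for s ≥ 0; f(t,s) = 0 for s < 0.
t=0: f(0,0)=1
t=1: f(1,1)=1
t=2: f(2,0)=1 f(2,2)=1
t=3: f(3,1)=2 f(3,3)=1
t=4: f(4,0)=2 f(4,2)=3 f(4,4)=1
t=5: f(5,1)=5 f(5,3)=4 f(5,5)=1
t=6: f(6,0)=5 f(6,2)=9 f(6,4)=5 f(6,6)=1
t=7: f(7,1)=14 f(7,3)=14 f(7,5)=6 f(7,7)=1
t=8: f(8,0)=14 f(8,2)=28 f(8,4)=20 f(8,6)=7 f(8,8)=1
t=9: f(9,1)=42 f(9,3)=48 f(9,5)=27 f(9,7)=8 f(9,9)=1
t=10: f(10,0)=42 f(10,2)=90 f(10,4)=75 f(10,6)=35 f(10,8)=9 f(10,10)=1
t=11: f(11,1)=132 f(11,3)=165 f(11,5)=110 f(11,7)=44 f(11,9)=10 f(11,11)=1
Σ_s f(11,s) = 462
P = 462/2048 = 231/1024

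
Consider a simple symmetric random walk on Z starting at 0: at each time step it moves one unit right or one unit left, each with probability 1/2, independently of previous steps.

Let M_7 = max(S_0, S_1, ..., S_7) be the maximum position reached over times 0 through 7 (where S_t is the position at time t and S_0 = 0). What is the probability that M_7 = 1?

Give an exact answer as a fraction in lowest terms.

Answer: 35/128

Derivation:
Let M_7 = max(S_0,...,S_7). Use the reflection principle: for j ≥ 1, #{paths with M_7 ≥ j} = #{S_7 ≥ j} + #{S_7 ≥ j+1}.
By reflection, #{M_7 ≥ 1} = #{S_7 ≥ 1} + #{S_7 ≥ 2} = 64 + 29 = 93.
#{M_7 ≥ 2} = #{S_7 ≥ 2} + #{S_7 ≥ 3} = 29 + 29 = 58.
#{M_7 = 1} = 93 - 58 = 35.
P(M_7 = 1) = 35/128 = 35/128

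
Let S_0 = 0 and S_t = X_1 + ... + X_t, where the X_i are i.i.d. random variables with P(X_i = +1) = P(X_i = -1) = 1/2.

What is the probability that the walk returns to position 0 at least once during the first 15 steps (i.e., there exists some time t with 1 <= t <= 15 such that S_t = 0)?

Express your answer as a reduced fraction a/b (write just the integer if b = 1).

Count via complement. Let g(t,s) = #length-t paths at position s with S_1..S_t all ≠ 0.
g(t,s) = g(t-1,s-1) + g(t-1,s+1) for s ≠ 0; g(t,0) = 0.
t=0: g(0,0)=1
t=1: g(1,-1)=1 g(1,1)=1
t=2: g(2,-2)=1 g(2,2)=1
t=3: g(3,-3)=1 g(3,-1)=1 g(3,1)=1 g(3,3)=1
t=4: g(4,-4)=1 g(4,-2)=2 g(4,2)=2 g(4,4)=1
t=5: g(5,-5)=1 g(5,-3)=3 g(5,-1)=2 g(5,1)=2 g(5,3)=3 g(5,5)=1
t=6: g(6,-6)=1 g(6,-4)=4 g(6,-2)=5 g(6,2)=5 g(6,4)=4 g(6,6)=1
t=7: g(7,-7)=1 g(7,-5)=5 g(7,-3)=9 g(7,-1)=5 g(7,1)=5 g(7,3)=9 g(7,5)=5 g(7,7)=1
t=8: g(8,-8)=1 g(8,-6)=6 g(8,-4)=14 g(8,-2)=14 g(8,2)=14 g(8,4)=14 g(8,6)=6 g(8,8)=1
t=9: g(9,-9)=1 g(9,-7)=7 g(9,-5)=20 g(9,-3)=28 g(9,-1)=14 g(9,1)=14 g(9,3)=28 g(9,5)=20 g(9,7)=7 g(9,9)=1
t=10: g(10,-10)=1 g(10,-8)=8 g(10,-6)=27 g(10,-4)=48 g(10,-2)=42 g(10,2)=42 g(10,4)=48 g(10,6)=27 g(10,8)=8 g(10,10)=1
t=11: g(11,-11)=1 g(11,-9)=9 g(11,-7)=35 g(11,-5)=75 g(11,-3)=90 g(11,-1)=42 g(11,1)=42 g(11,3)=90 g(11,5)=75 g(11,7)=35 g(11,9)=9 g(11,11)=1
t=12: g(12,-12)=1 g(12,-10)=10 g(12,-8)=44 g(12,-6)=110 g(12,-4)=165 g(12,-2)=132 g(12,2)=132 g(12,4)=165 g(12,6)=110 g(12,8)=44 g(12,10)=10 g(12,12)=1
t=13: g(13,-13)=1 g(13,-11)=11 g(13,-9)=54 g(13,-7)=154 g(13,-5)=275 g(13,-3)=297 g(13,-1)=132 g(13,1)=132 g(13,3)=297 g(13,5)=275 g(13,7)=154 g(13,9)=54 g(13,11)=11 g(13,13)=1
t=14: g(14,-14)=1 g(14,-12)=12 g(14,-10)=65 g(14,-8)=208 g(14,-6)=429 g(14,-4)=572 g(14,-2)=429 g(14,2)=429 g(14,4)=572 g(14,6)=429 g(14,8)=208 g(14,10)=65 g(14,12)=12 g(14,14)=1
t=15: g(15,-15)=1 g(15,-13)=13 g(15,-11)=77 g(15,-9)=273 g(15,-7)=637 g(15,-5)=1001 g(15,-3)=1001 g(15,-1)=429 g(15,1)=429 g(15,3)=1001 g(15,5)=1001 g(15,7)=637 g(15,9)=273 g(15,11)=77 g(15,13)=13 g(15,15)=1
Paths never hitting 0: Σ_s g(15,s) = 6864
Paths hitting 0: 2^15 - 6864 = 25904
P = 25904/32768 = 1619/2048

Answer: 1619/2048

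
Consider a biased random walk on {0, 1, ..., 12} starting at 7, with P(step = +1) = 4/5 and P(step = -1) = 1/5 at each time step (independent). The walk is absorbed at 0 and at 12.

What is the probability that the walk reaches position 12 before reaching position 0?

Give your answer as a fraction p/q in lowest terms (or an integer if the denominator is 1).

Answer: 5592064/5592405

Derivation:
Biased walk: p = 4/5, q = 1/5, r = q/p = 1/4
Gambler's ruin: P(hit 12 before 0 | start at 7) = (1 - r^a)/(1 - r^N)
r^7 = 1/16384; r^12 = 1/16777216
P = (1 - 1/16384) / (1 - 1/16777216) = 16383/16384 / 16777215/16777216 = 5592064/5592405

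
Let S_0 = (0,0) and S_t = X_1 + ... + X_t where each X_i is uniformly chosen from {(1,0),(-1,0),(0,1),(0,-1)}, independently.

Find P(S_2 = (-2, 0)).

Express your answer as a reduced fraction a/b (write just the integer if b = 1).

Let h be the number of horizontal steps (so 2-h are vertical). To end at (-2,0) need (h-2)/2 right-steps and ((2-h)+0)/2 up-steps.
Sum over h with 2 ≤ h ≤ 2, h ≡ 0 (mod 2), 2-h ≡ 0 (mod 2):
h=2: C(2,2)·C(2,0)·C(0,0) = 1·1·1 = 1
Total favorable: 1
Total paths: 4^2 = 16
P = 1/16 = 1/16

Answer: 1/16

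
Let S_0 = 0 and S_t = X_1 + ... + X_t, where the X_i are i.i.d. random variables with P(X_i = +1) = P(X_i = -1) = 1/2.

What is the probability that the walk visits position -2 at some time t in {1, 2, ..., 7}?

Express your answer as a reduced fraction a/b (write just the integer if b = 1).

Count via complement. Let g(t,s) = #length-t paths at position s with S_1..S_t all ≠ -2.
g(t,s) = g(t-1,s-1) + g(t-1,s+1) for s ≠ -2; g(t,-2) = 0.
t=0: g(0,0)=1
t=1: g(1,-1)=1 g(1,1)=1
t=2: g(2,0)=2 g(2,2)=1
t=3: g(3,-1)=2 g(3,1)=3 g(3,3)=1
t=4: g(4,0)=5 g(4,2)=4 g(4,4)=1
t=5: g(5,-1)=5 g(5,1)=9 g(5,3)=5 g(5,5)=1
t=6: g(6,0)=14 g(6,2)=14 g(6,4)=6 g(6,6)=1
t=7: g(7,-1)=14 g(7,1)=28 g(7,3)=20 g(7,5)=7 g(7,7)=1
Paths never hitting -2: Σ_s g(7,s) = 70
Paths hitting -2: 2^7 - 70 = 58
P = 58/128 = 29/64

Answer: 29/64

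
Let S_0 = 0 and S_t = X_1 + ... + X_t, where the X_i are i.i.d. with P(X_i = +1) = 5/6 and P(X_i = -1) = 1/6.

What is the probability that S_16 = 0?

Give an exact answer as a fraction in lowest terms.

Answer: 279296875/156728328192

Derivation:
To be at 0 after 16 steps: need exactly 8 steps of +1 and 8 of -1.
Number of such sequences: C(16,8) = 12870
Each has probability (5/6)^8 · (1/6)^8 = 390625/2821109907456
P = 12870 · 390625/2821109907456 = 279296875/156728328192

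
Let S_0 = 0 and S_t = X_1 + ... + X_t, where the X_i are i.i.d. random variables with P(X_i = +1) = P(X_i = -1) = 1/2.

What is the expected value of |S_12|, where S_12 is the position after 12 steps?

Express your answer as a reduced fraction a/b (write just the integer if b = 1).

Answer: 693/256

Derivation:
S_12 takes values m ≡ 0 (mod 2) with |m| ≤ 12; P(S_12=m) = C(12,(12+m)/2)/2^12.
Total paths: 2^12 = 4096
Distribution: P(S=-12)=1/4096, P(S=-10)=12/4096, P(S=-8)=66/4096, P(S=-6)=220/4096, P(S=-4)=495/4096, P(S=-2)=792/4096, P(S=0)=924/4096, P(S=2)=792/4096, P(S=4)=495/4096, P(S=6)=220/4096, P(S=8)=66/4096, P(S=10)=12/4096, P(S=12)=1/4096
E[|S_12|] = Σ_m |m|·P(S_12=m) = 11088/4096 = 693/256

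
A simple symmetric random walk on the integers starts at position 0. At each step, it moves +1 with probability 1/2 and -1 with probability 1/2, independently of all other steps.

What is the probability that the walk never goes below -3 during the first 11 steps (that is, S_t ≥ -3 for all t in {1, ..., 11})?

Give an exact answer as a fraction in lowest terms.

Answer: 99/128

Derivation:
Let f(t,s) = #length-t paths at position s with S_1..S_t all ≥ -3.
f(t,s) = f(t-1,s-1) + f(t-1,s+1) for s ≥ -3; f(t,s) = 0 for s < -3.
t=0: f(0,0)=1
t=1: f(1,-1)=1 f(1,1)=1
t=2: f(2,-2)=1 f(2,0)=2 f(2,2)=1
t=3: f(3,-3)=1 f(3,-1)=3 f(3,1)=3 f(3,3)=1
t=4: f(4,-2)=4 f(4,0)=6 f(4,2)=4 f(4,4)=1
t=5: f(5,-3)=4 f(5,-1)=10 f(5,1)=10 f(5,3)=5 f(5,5)=1
t=6: f(6,-2)=14 f(6,0)=20 f(6,2)=15 f(6,4)=6 f(6,6)=1
t=7: f(7,-3)=14 f(7,-1)=34 f(7,1)=35 f(7,3)=21 f(7,5)=7 f(7,7)=1
t=8: f(8,-2)=48 f(8,0)=69 f(8,2)=56 f(8,4)=28 f(8,6)=8 f(8,8)=1
t=9: f(9,-3)=48 f(9,-1)=117 f(9,1)=125 f(9,3)=84 f(9,5)=36 f(9,7)=9 f(9,9)=1
t=10: f(10,-2)=165 f(10,0)=242 f(10,2)=209 f(10,4)=120 f(10,6)=45 f(10,8)=10 f(10,10)=1
t=11: f(11,-3)=165 f(11,-1)=407 f(11,1)=451 f(11,3)=329 f(11,5)=165 f(11,7)=55 f(11,9)=11 f(11,11)=1
Σ_s f(11,s) = 1584
P = 1584/2048 = 99/128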